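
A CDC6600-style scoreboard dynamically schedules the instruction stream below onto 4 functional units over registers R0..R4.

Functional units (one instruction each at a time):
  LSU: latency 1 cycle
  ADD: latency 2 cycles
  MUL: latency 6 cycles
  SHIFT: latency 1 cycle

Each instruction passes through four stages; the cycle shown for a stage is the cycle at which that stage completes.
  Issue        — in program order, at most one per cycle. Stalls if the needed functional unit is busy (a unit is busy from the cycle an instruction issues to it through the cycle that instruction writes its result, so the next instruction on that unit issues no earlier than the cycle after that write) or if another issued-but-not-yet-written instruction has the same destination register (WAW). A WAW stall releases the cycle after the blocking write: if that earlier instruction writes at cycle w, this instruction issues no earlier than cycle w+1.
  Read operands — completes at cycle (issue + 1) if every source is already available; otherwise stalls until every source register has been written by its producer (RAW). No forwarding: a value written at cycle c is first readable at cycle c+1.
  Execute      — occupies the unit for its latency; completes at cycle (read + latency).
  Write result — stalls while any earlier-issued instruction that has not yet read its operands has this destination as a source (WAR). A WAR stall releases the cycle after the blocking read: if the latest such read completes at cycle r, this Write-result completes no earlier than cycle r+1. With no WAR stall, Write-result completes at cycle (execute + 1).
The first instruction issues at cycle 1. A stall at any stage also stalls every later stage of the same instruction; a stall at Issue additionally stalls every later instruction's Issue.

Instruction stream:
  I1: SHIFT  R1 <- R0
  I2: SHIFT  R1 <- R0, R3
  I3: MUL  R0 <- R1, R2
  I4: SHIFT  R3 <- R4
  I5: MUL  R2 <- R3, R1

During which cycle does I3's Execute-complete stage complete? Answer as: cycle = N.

cycle = 15

cycle 1: issue I1 (SHIFT)
cycle 2: I1 read-ops
cycle 3: I1 finished on SHIFT
cycle 4: I1→R1
cycle 5: issue I2 (SHIFT)
cycle 6: I2 read-ops, issue I3 (MUL)
cycle 7: I2 finished on SHIFT
cycle 8: I2→R1
cycle 9: I3 read-ops, issue I4 (SHIFT)
cycle 10: I4 read-ops
cycle 11: I4 finished on SHIFT
cycle 12: I4→R3
cycle 15: I3 finished on MUL
cycle 16: I3→R0
cycle 17: issue I5 (MUL)
cycle 18: I5 read-ops
cycle 24: I5 finished on MUL
cycle 25: I5→R2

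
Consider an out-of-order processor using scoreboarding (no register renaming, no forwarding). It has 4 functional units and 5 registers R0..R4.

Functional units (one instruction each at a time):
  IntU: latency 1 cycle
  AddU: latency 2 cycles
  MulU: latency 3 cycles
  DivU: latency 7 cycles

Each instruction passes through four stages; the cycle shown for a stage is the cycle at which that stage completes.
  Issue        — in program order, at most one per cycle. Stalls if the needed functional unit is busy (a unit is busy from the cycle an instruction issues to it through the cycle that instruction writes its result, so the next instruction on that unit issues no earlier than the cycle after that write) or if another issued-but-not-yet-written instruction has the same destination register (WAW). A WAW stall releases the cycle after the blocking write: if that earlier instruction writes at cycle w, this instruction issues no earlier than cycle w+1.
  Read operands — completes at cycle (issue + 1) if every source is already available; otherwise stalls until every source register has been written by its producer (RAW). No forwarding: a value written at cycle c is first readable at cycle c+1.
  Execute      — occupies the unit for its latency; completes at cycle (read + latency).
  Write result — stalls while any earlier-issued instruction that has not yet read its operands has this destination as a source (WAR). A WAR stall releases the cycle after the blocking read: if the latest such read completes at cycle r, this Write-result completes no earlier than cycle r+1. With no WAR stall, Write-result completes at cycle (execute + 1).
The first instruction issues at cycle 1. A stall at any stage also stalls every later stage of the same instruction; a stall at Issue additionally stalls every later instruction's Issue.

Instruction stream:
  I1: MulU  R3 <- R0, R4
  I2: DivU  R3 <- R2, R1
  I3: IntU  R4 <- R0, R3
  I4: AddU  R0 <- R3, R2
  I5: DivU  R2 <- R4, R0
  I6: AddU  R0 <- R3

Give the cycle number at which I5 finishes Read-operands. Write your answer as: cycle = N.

c1: I1→MulU
c2: I1 RO
c5: I1 EX
c6: I1 WR R3
c7: I2→DivU
c8: I2 RO, I3→IntU
c9: I4→AddU
c15: I2 EX
c16: I2 WR R3
c17: I3 RO, I4 RO, I5→DivU
c18: I3 EX
c19: I3 WR R4, I4 EX
c20: I4 WR R0
c21: I5 RO, I6→AddU
c22: I6 RO
c24: I6 EX
c25: I6 WR R0
c28: I5 EX
c29: I5 WR R2

cycle = 21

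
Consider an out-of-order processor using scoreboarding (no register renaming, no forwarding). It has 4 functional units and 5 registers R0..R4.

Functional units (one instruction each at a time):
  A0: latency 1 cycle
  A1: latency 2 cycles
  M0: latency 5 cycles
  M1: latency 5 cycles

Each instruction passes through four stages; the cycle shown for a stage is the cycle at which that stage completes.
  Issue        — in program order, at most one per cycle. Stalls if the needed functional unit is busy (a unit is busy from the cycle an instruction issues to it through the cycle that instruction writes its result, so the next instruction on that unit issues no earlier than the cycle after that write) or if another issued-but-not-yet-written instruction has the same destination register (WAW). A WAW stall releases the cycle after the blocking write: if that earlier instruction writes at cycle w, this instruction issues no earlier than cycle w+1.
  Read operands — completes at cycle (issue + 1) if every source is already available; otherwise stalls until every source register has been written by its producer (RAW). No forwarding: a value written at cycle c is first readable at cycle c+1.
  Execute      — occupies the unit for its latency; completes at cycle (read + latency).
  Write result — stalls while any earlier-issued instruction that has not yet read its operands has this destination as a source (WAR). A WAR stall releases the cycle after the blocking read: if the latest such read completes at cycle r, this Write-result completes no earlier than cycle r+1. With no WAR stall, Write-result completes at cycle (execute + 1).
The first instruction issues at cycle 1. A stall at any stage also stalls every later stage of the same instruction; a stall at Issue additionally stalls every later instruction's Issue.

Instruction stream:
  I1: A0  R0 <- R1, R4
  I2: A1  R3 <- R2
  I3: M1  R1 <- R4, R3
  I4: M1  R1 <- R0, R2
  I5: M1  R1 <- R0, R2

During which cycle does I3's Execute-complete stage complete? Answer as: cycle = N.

cycle 1: I1 dispatched to A0
cycle 2: I1 operands ready, I2 dispatched to A1
cycle 3: I1 complete, I2 operands ready, I3 dispatched to M1
cycle 4: R0←I1
cycle 5: I2 complete
cycle 6: R3←I2
cycle 7: I3 operands ready
cycle 12: I3 complete
cycle 13: R1←I3
cycle 14: I4 dispatched to M1
cycle 15: I4 operands ready
cycle 20: I4 complete
cycle 21: R1←I4
cycle 22: I5 dispatched to M1
cycle 23: I5 operands ready
cycle 28: I5 complete
cycle 29: R1←I5

cycle = 12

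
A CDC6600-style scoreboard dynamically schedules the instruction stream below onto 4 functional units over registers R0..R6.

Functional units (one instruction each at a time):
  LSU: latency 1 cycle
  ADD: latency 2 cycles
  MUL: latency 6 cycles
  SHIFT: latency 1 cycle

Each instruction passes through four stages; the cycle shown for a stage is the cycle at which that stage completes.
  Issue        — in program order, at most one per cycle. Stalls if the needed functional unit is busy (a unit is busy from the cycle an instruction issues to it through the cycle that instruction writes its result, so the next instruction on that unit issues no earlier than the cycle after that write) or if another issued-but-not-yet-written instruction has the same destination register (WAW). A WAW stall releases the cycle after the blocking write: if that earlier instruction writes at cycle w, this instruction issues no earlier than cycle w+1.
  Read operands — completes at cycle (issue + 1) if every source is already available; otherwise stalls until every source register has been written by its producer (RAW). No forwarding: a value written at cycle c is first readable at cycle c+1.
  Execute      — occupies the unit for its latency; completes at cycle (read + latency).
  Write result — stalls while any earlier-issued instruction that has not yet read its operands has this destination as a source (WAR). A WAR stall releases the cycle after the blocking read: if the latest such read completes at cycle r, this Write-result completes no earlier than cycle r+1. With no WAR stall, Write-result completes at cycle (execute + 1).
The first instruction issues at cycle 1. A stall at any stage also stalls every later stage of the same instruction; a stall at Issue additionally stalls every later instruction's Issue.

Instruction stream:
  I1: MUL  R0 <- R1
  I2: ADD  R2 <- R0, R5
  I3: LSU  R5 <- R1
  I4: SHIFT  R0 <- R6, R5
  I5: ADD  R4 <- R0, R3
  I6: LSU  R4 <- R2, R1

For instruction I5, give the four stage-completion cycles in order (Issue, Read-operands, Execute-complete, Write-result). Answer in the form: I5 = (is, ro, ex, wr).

c1: I1 issues→MUL
c2: I1 reads, I2 issues→ADD
c3: I3 issues→LSU
c4: I3 reads
c5: I3 exec-done
c8: I1 exec-done
c9: I1 writes R0
c10: I2 reads, I4 issues→SHIFT
c11: I3 writes R5
c12: I2 exec-done, I4 reads
c13: I2 writes R2, I4 exec-done
c14: I4 writes R0, I5 issues→ADD
c15: I5 reads
c17: I5 exec-done
c18: I5 writes R4
c19: I6 issues→LSU
c20: I6 reads
c21: I6 exec-done
c22: I6 writes R4

I5 = (14, 15, 17, 18)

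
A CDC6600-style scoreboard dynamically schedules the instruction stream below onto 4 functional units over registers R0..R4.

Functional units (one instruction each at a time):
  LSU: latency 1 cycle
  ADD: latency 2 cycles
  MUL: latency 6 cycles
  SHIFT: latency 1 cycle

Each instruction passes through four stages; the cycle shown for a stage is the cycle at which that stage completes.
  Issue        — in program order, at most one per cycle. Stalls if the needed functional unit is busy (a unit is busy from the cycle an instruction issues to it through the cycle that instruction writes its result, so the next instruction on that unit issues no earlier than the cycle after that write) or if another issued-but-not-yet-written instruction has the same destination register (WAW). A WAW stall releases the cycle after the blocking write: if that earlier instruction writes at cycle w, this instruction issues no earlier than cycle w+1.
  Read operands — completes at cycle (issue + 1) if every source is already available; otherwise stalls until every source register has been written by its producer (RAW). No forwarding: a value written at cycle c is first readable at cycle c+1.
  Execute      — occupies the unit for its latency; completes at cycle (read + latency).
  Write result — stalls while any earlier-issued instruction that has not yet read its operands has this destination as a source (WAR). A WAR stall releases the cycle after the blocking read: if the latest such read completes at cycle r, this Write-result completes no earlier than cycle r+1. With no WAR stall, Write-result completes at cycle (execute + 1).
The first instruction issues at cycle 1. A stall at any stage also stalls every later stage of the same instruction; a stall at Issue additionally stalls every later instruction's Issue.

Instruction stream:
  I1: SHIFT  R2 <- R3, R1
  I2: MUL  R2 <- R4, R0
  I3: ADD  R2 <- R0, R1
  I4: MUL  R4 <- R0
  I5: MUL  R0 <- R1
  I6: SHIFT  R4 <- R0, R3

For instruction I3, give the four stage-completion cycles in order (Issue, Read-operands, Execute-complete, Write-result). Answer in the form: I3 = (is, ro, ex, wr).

I3 = (14, 15, 17, 18)

[I1] 1/2/3/4
[I2] 5/6/12/13  (WAW R2: wait I1 write@4)
[I3] 14/15/17/18  (WAW R2: wait I2 write@13)
[I4] 15/16/22/23
[I5] 24/25/31/32  (struct: MUL busy until I4 writes@23)
[I6] 25/33/34/35  (RAW R0: wait I5 write@32)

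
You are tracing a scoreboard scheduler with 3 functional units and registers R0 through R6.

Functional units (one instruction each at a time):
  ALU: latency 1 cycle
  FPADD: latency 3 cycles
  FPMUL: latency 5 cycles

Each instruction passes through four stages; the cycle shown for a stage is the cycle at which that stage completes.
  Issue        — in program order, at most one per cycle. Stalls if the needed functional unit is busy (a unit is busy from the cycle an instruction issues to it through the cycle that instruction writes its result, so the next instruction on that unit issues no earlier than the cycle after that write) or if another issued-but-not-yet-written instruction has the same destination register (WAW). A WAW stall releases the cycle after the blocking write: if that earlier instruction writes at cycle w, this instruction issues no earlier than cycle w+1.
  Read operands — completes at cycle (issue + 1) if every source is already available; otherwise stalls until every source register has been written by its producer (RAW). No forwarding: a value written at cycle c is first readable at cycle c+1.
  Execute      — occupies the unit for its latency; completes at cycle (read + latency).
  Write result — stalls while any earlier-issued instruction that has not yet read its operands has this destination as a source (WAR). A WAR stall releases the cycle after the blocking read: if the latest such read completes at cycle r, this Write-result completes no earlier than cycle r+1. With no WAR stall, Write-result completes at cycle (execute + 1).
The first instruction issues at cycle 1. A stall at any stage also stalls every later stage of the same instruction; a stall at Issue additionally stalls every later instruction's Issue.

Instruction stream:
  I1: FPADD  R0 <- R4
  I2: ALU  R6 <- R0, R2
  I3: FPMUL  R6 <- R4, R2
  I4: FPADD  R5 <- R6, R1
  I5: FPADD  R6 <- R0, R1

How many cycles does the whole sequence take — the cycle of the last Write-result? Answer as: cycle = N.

  I1 | 1 | 2 | 5 | 6
  I2 | 2 | 7 | 8 | 9   RAW R0: wait I1 write@6
  I3 | 10 | 11 | 16 | 17   WAW R6: wait I2 write@9
  I4 | 11 | 18 | 21 | 22   RAW R6: wait I3 write@17
  I5 | 23 | 24 | 27 | 28   struct: FPADD busy until I4 writes@22

cycle = 28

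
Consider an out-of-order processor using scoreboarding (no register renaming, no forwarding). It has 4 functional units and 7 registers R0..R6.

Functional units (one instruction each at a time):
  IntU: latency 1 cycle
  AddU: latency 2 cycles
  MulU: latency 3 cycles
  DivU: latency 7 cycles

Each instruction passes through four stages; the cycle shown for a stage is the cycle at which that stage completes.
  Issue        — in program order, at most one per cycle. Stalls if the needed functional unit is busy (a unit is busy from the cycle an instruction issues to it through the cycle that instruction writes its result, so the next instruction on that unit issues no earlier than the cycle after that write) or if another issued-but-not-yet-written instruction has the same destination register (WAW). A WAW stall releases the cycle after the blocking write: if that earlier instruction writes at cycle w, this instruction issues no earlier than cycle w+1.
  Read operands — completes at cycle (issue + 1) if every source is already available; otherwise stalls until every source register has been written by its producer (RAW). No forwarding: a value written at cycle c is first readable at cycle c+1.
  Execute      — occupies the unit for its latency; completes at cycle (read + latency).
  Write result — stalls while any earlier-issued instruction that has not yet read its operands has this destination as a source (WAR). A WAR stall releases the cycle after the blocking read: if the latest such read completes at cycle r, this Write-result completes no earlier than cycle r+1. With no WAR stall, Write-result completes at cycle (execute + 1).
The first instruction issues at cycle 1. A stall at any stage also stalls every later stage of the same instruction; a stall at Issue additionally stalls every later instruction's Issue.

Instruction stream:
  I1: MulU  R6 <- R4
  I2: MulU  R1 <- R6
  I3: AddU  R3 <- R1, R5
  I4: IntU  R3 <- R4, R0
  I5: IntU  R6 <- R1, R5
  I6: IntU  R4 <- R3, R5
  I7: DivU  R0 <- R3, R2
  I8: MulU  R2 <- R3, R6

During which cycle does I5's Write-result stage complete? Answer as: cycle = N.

cycle = 24

cycle 1: I1 issues→MulU
cycle 2: I1 reads
cycle 5: I1 exec-done
cycle 6: I1 writes R6
cycle 7: I2 issues→MulU
cycle 8: I2 reads · I3 issues→AddU
cycle 11: I2 exec-done
cycle 12: I2 writes R1
cycle 13: I3 reads
cycle 15: I3 exec-done
cycle 16: I3 writes R3
cycle 17: I4 issues→IntU
cycle 18: I4 reads
cycle 19: I4 exec-done
cycle 20: I4 writes R3
cycle 21: I5 issues→IntU
cycle 22: I5 reads
cycle 23: I5 exec-done
cycle 24: I5 writes R6
cycle 25: I6 issues→IntU
cycle 26: I6 reads · I7 issues→DivU
cycle 27: I6 exec-done · I7 reads · I8 issues→MulU
cycle 28: I6 writes R4 · I8 reads
cycle 31: I8 exec-done
cycle 32: I8 writes R2
cycle 34: I7 exec-done
cycle 35: I7 writes R0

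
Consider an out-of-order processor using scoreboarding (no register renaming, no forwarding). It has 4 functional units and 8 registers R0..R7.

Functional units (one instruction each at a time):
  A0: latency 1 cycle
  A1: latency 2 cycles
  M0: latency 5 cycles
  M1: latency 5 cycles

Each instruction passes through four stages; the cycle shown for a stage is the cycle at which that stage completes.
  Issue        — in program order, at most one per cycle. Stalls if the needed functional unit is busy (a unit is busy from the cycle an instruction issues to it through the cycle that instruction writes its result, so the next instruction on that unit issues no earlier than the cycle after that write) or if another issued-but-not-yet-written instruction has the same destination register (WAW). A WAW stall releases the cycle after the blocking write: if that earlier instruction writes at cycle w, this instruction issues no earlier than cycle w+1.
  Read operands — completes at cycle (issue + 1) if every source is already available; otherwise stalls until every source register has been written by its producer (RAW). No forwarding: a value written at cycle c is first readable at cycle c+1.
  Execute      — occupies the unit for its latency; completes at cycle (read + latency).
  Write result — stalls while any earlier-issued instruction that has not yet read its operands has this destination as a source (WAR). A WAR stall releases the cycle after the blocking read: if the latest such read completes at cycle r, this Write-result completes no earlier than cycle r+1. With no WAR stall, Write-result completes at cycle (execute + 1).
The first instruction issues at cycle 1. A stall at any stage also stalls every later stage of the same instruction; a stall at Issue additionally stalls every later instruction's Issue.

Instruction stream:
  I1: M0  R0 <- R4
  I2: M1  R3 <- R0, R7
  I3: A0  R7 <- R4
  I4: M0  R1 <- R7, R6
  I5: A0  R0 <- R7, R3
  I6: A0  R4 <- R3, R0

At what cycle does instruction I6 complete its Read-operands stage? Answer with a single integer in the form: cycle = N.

cycle = 20

c1: I1→M0
c2: I1 RO, I2→M1
c3: I3→A0
c4: I3 RO
c5: I3 EX
c7: I1 EX
c8: I1 WR R0
c9: I2 RO, I4→M0
c10: I3 WR R7
c11: I4 RO, I5→A0
c14: I2 EX
c15: I2 WR R3
c16: I4 EX, I5 RO
c17: I4 WR R1, I5 EX
c18: I5 WR R0
c19: I6→A0
c20: I6 RO
c21: I6 EX
c22: I6 WR R4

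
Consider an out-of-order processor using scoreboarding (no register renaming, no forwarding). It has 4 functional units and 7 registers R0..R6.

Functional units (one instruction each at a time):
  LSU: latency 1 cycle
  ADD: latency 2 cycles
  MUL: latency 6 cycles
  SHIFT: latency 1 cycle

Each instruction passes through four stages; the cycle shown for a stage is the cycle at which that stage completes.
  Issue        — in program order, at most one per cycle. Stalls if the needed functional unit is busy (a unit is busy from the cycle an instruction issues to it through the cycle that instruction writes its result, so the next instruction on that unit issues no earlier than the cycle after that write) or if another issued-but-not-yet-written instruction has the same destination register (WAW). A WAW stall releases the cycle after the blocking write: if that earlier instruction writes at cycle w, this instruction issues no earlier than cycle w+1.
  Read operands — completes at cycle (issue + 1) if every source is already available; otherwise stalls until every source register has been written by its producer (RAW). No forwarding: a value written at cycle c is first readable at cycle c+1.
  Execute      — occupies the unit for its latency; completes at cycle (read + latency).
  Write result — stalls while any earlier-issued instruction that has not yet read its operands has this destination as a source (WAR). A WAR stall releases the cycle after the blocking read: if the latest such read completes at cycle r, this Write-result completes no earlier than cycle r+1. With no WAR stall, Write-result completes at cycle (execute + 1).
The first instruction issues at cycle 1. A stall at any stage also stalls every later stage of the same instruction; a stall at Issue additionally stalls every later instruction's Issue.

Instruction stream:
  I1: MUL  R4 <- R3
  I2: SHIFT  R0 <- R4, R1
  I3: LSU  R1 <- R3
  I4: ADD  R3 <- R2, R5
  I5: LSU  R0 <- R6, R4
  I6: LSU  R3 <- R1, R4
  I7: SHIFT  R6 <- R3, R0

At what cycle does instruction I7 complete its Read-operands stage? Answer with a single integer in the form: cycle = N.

I1  is:1  ro:2  ex:8  wr:9
I2  is:2  ro:10  ex:11  wr:12  — RAW R4: wait I1 write@9
I3  is:3  ro:4  ex:5  wr:11  — WAR R1: wait I2 read@10
I4  is:4  ro:5  ex:7  wr:8
I5  is:13  ro:14  ex:15  wr:16  — WAW R0: wait I2 write@12
I6  is:17  ro:18  ex:19  wr:20  — struct: LSU busy until I5 writes@16
I7  is:18  ro:21  ex:22  wr:23  — RAW R3: wait I6 write@20

cycle = 21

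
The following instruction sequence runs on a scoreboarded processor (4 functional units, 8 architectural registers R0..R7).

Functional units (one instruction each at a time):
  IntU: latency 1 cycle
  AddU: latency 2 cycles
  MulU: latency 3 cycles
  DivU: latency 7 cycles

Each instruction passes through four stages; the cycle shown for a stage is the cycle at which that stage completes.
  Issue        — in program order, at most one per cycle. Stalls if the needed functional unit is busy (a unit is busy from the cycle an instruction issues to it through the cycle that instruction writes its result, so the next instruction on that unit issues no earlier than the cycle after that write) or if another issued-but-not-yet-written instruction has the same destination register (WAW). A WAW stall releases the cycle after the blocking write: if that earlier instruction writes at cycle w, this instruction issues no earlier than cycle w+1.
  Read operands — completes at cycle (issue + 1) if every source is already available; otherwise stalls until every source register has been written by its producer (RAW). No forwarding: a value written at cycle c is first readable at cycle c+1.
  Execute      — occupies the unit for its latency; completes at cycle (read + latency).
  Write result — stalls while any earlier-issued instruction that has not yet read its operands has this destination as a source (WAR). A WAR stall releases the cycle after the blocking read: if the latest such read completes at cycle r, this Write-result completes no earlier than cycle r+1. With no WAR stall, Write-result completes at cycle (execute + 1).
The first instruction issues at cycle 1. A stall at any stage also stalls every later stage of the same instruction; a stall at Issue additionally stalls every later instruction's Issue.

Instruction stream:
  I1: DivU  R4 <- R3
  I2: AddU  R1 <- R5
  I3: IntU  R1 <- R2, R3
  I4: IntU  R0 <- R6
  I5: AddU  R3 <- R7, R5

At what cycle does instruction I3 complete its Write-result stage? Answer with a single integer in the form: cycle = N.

cycle = 10

1) issue 1, read 2, done 9, write 10
2) issue 2, read 3, done 5, write 6
3) issue 7, read 8, done 9, write 10  <WAW R1: wait I2 write@6>
4) issue 11, read 12, done 13, write 14  <struct: IntU busy until I3 writes@10>
5) issue 12, read 13, done 15, write 16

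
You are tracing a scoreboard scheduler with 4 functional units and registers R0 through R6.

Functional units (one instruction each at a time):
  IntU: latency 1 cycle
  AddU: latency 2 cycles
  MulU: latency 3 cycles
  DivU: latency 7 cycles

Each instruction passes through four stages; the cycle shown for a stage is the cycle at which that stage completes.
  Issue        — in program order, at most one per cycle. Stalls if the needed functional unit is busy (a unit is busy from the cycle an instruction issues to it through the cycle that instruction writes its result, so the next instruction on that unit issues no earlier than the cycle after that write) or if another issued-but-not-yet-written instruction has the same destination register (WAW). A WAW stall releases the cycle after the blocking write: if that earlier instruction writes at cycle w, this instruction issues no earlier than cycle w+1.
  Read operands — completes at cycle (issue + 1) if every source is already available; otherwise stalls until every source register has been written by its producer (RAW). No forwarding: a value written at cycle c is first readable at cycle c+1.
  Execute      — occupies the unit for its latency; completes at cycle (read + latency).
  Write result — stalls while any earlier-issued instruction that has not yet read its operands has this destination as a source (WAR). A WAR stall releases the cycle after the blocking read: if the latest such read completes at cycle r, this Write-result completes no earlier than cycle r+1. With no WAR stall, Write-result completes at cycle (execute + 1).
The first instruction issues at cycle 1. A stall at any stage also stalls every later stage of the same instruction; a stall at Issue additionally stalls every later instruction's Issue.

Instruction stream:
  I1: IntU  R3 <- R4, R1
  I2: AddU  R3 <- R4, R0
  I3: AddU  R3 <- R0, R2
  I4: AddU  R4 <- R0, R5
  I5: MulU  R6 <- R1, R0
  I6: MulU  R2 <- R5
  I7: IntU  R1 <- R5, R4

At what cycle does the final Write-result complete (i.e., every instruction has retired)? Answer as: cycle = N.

1) issue 1, read 2, done 3, write 4
2) issue 5, read 6, done 8, write 9  <WAW R3: wait I1 write@4>
3) issue 10, read 11, done 13, write 14  <struct: AddU busy until I2 writes@9>
4) issue 15, read 16, done 18, write 19  <struct: AddU busy until I3 writes@14>
5) issue 16, read 17, done 20, write 21
6) issue 22, read 23, done 26, write 27  <struct: MulU busy until I5 writes@21>
7) issue 23, read 24, done 25, write 26

cycle = 27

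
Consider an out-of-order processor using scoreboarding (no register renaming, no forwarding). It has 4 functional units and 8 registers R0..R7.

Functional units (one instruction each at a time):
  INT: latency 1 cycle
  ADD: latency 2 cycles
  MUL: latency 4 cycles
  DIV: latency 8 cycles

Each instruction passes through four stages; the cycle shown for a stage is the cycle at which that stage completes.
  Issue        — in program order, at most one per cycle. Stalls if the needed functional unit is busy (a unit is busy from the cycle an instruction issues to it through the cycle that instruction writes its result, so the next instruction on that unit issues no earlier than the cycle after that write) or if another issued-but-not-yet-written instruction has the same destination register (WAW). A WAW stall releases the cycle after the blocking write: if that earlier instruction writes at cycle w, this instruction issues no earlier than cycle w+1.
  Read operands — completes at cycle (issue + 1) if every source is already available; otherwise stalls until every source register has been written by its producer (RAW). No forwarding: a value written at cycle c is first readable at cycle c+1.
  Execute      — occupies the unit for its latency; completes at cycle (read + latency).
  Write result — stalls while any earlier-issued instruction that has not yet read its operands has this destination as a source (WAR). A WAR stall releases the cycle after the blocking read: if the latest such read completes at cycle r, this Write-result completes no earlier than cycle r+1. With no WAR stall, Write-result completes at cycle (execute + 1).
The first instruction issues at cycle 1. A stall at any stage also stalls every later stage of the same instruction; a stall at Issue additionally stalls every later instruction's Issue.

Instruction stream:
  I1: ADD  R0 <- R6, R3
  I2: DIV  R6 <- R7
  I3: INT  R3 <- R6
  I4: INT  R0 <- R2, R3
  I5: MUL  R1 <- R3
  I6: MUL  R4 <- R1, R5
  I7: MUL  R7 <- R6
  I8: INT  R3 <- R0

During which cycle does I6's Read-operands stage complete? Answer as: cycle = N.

cycle = 25

t=1  I1→ADD
t=2  I1 RO; I2→DIV
t=3  I2 RO; I3→INT
t=4  I1 EX
t=5  I1 WR R0
t=11  I2 EX
t=12  I2 WR R6
t=13  I3 RO
t=14  I3 EX
t=15  I3 WR R3
t=16  I4→INT
t=17  I4 RO; I5→MUL
t=18  I4 EX; I5 RO
t=19  I4 WR R0
t=22  I5 EX
t=23  I5 WR R1
t=24  I6→MUL
t=25  I6 RO
t=29  I6 EX
t=30  I6 WR R4
t=31  I7→MUL
t=32  I7 RO; I8→INT
t=33  I8 RO
t=34  I8 EX
t=35  I8 WR R3
t=36  I7 EX
t=37  I7 WR R7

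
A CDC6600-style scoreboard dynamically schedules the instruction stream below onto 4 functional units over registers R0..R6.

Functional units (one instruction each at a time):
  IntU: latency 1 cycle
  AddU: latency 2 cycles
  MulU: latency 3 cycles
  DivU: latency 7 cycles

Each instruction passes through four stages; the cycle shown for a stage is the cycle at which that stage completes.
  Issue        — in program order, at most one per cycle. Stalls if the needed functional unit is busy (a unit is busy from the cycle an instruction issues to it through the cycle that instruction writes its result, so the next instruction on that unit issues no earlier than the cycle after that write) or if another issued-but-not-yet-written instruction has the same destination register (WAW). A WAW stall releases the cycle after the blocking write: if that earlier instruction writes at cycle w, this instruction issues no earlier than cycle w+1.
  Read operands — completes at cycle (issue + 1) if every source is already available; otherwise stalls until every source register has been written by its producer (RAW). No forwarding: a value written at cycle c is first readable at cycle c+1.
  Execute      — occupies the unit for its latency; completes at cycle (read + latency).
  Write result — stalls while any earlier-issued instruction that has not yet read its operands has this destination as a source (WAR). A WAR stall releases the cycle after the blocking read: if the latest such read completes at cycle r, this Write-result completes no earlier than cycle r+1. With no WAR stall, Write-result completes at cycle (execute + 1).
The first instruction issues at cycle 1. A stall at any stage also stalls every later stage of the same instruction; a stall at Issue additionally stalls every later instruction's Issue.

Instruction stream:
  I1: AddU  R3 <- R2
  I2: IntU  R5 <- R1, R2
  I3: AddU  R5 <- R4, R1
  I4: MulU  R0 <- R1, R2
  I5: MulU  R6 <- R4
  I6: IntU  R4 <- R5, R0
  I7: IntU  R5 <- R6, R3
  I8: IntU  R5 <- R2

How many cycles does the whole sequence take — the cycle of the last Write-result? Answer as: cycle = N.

cycle = 25

[1] issue I1 (AddU)
[2] I1 read-ops · issue I2 (IntU)
[3] I2 read-ops
[4] I1 finished on AddU · I2 finished on IntU
[5] I1→R3 · I2→R5
[6] issue I3 (AddU)
[7] I3 read-ops · issue I4 (MulU)
[8] I4 read-ops
[9] I3 finished on AddU
[10] I3→R5
[11] I4 finished on MulU
[12] I4→R0
[13] issue I5 (MulU)
[14] I5 read-ops · issue I6 (IntU)
[15] I6 read-ops
[16] I6 finished on IntU
[17] I5 finished on MulU · I6→R4
[18] I5→R6 · issue I7 (IntU)
[19] I7 read-ops
[20] I7 finished on IntU
[21] I7→R5
[22] issue I8 (IntU)
[23] I8 read-ops
[24] I8 finished on IntU
[25] I8→R5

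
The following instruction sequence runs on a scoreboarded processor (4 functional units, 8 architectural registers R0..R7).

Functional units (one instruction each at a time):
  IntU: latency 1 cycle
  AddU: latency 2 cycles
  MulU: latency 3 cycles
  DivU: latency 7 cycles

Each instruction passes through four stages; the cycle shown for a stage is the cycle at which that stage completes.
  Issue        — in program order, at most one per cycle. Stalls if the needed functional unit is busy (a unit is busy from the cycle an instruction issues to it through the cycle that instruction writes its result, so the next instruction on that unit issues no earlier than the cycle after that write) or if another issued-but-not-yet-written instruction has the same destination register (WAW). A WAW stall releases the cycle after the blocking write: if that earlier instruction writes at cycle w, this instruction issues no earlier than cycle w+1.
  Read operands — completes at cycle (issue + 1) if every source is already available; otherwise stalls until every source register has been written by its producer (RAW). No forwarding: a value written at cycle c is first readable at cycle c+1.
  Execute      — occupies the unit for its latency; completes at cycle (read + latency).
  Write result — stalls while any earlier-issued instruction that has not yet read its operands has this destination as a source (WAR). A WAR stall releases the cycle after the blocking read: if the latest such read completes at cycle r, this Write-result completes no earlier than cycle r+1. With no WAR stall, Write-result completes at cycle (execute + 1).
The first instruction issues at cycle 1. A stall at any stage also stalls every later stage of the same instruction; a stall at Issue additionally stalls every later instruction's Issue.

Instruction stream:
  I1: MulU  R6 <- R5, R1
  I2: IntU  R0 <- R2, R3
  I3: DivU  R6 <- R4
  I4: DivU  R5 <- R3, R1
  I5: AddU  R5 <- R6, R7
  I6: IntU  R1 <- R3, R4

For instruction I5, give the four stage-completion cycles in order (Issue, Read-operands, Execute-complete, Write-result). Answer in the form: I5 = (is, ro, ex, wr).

I5 = (27, 28, 30, 31)

I1  is:1  ro:2  ex:5  wr:6
I2  is:2  ro:3  ex:4  wr:5
I3  is:7  ro:8  ex:15  wr:16  — WAW R6: wait I1 write@6
I4  is:17  ro:18  ex:25  wr:26  — struct: DivU busy until I3 writes@16
I5  is:27  ro:28  ex:30  wr:31  — WAW R5: wait I4 write@26
I6  is:28  ro:29  ex:30  wr:31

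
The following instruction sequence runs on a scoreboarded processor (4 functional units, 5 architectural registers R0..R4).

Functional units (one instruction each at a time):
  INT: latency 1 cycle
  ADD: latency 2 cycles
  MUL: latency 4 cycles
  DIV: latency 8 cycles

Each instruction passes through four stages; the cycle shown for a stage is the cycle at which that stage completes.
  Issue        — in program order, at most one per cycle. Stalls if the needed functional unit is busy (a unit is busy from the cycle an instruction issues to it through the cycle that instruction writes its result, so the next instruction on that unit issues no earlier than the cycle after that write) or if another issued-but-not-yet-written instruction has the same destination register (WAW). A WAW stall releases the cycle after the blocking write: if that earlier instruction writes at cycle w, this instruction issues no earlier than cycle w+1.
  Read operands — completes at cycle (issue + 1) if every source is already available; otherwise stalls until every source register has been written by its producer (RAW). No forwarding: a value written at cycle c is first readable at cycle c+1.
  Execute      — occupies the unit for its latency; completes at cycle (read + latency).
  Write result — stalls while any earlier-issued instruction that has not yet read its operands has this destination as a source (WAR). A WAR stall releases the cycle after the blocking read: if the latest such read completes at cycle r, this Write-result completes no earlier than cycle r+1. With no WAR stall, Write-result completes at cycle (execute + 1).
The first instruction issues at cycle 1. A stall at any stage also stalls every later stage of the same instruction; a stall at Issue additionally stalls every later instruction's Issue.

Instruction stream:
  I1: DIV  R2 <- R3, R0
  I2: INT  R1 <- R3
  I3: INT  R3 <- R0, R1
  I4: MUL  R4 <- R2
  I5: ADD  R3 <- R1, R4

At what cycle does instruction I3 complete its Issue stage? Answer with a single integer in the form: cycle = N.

cycle = 6

cycle 1: I1 dispatched to DIV
cycle 2: I1 operands ready, I2 dispatched to INT
cycle 3: I2 operands ready
cycle 4: I2 complete
cycle 5: R1←I2
cycle 6: I3 dispatched to INT
cycle 7: I3 operands ready, I4 dispatched to MUL
cycle 8: I3 complete
cycle 9: R3←I3
cycle 10: I1 complete, I5 dispatched to ADD
cycle 11: R2←I1
cycle 12: I4 operands ready
cycle 16: I4 complete
cycle 17: R4←I4
cycle 18: I5 operands ready
cycle 20: I5 complete
cycle 21: R3←I5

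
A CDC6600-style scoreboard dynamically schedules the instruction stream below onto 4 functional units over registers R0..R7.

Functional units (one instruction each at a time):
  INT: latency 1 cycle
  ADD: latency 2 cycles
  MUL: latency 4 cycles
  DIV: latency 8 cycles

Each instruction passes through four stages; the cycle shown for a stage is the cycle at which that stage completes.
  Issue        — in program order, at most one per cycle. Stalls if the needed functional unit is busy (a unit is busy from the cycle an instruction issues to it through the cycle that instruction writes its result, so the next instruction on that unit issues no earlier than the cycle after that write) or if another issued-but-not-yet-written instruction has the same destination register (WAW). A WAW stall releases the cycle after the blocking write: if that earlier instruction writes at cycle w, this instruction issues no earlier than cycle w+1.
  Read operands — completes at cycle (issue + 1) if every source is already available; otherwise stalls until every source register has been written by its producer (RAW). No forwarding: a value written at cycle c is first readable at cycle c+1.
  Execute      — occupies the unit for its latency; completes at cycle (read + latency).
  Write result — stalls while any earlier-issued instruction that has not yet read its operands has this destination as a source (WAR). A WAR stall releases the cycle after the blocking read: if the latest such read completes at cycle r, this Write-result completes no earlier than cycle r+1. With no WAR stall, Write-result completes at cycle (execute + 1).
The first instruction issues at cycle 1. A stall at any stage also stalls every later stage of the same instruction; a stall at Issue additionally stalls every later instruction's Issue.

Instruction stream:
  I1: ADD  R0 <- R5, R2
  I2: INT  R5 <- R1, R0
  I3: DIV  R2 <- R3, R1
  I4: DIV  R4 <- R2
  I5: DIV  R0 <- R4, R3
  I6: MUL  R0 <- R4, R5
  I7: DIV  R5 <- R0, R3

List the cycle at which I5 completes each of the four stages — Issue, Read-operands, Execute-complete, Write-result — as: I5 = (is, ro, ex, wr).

I5 = (25, 26, 34, 35)

cycle 1: issue I1 (ADD)
cycle 2: I1 read-ops | issue I2 (INT)
cycle 3: issue I3 (DIV)
cycle 4: I1 finished on ADD | I3 read-ops
cycle 5: I1→R0
cycle 6: I2 read-ops
cycle 7: I2 finished on INT
cycle 8: I2→R5
cycle 12: I3 finished on DIV
cycle 13: I3→R2
cycle 14: issue I4 (DIV)
cycle 15: I4 read-ops
cycle 23: I4 finished on DIV
cycle 24: I4→R4
cycle 25: issue I5 (DIV)
cycle 26: I5 read-ops
cycle 34: I5 finished on DIV
cycle 35: I5→R0
cycle 36: issue I6 (MUL)
cycle 37: I6 read-ops | issue I7 (DIV)
cycle 41: I6 finished on MUL
cycle 42: I6→R0
cycle 43: I7 read-ops
cycle 51: I7 finished on DIV
cycle 52: I7→R5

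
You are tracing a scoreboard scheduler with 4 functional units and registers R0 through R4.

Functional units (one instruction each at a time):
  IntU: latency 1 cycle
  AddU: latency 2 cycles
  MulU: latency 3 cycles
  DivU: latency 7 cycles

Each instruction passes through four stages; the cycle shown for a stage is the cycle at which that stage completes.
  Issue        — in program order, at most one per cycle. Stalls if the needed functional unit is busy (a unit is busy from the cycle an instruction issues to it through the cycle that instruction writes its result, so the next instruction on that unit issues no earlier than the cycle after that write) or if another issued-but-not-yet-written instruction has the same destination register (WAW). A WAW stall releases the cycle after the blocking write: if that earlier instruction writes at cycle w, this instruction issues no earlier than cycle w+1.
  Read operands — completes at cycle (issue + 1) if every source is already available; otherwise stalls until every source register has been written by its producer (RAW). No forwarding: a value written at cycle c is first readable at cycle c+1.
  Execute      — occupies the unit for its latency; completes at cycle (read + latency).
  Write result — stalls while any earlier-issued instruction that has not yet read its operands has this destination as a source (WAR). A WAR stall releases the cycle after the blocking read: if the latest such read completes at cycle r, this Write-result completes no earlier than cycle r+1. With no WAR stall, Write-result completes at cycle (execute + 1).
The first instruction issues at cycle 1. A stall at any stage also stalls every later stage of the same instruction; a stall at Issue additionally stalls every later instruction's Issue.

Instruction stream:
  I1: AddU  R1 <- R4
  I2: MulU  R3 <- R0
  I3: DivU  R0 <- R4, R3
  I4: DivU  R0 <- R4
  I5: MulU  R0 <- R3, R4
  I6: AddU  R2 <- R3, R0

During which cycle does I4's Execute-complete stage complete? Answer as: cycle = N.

  I1 | 1 | 2 | 4 | 5
  I2 | 2 | 3 | 6 | 7
  I3 | 3 | 8 | 15 | 16   RAW R3: wait I2 write@7
  I4 | 17 | 18 | 25 | 26   struct: DivU busy until I3 writes@16
  I5 | 27 | 28 | 31 | 32   WAW R0: wait I4 write@26
  I6 | 28 | 33 | 35 | 36   RAW R0: wait I5 write@32

cycle = 25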